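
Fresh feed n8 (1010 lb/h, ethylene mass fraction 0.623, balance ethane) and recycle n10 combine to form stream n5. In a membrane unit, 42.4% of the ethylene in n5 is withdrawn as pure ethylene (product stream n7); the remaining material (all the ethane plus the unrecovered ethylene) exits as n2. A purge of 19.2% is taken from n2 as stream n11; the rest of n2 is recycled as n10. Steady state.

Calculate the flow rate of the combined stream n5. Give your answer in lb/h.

3160 lb/h

ethane enters only via n8 and leaves only via the purge: 1010×0.377 = 0.192×(ethane in n2), and the membrane unit passes all ethane, so ethane in n5 = ethane in n2 = 1983.2 lb/h.
ethylene in n5: m_A = 1010×0.623 + (1−0.192)·(1−0.424)·m_A, so m_A = 629.23/0.5346 = 1177 lb/h.
n5 = 1177 + 1983.2 = 3160.2 lb/h.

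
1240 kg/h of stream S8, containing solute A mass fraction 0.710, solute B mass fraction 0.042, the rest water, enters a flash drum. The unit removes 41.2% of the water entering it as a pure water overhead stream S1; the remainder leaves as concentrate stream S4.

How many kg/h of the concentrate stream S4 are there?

water entering = 1240×0.248 = 307.52 kg/h; overhead removed = 0.412×307.52 = 126.7 kg/h.
Concentrate = 1240 − 126.7 = 1113.3 kg/h.

1113 kg/h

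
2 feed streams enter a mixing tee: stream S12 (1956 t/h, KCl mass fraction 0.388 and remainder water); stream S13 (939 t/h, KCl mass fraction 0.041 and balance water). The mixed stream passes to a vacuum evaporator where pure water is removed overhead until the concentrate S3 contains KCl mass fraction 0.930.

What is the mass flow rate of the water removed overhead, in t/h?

2038 t/h

KCl entering = 1956×0.388 + 939×0.041 = 797.43 t/h.
All KCl reports to S3, so S3 = 797.43/0.930 = 857.45 t/h.
Total feed = 2895 t/h; overhead = 2895 − 857.45 = 2037.6 t/h.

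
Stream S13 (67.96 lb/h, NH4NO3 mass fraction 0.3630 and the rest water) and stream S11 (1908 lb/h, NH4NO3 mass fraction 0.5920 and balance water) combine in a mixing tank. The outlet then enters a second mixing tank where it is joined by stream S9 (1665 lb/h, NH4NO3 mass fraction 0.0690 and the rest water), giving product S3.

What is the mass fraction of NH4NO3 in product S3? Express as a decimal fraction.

Overall, product flow = 3641 lb/h.
NH4NO3 in = 67.96×0.363 + 1908×0.592 + 1665×0.069 = 1269.1 lb/h.
NH4NO3 fraction in S3 = 0.3486.

0.3486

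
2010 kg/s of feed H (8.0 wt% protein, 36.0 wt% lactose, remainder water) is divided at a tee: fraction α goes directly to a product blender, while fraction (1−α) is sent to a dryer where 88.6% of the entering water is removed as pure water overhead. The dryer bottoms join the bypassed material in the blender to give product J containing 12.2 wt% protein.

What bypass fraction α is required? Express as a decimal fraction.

0.306

All 2010×0.080 = 160.8 kg/s of protein reaches J, so J = 160.8/0.122 = 1318 kg/s and vapour = 691.97 kg/s.
The evaporator receives (1−α)·2010 of feed at 0.560 water and removes 0.886 of that water:
0.886×0.560×(1−α)×2010 = 691.97
(1−α) = 691.97/997.28 = 0.6939;  α = 0.3061.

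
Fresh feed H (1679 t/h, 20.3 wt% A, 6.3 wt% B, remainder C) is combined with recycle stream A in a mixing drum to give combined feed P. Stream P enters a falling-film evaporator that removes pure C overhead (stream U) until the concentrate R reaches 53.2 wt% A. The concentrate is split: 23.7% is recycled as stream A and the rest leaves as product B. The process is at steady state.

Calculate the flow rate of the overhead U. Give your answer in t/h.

1038 t/h

Overall A balance (none leaves overhead): A in fresh feed = A in product, i.e. 1679×0.203 = (1−0.237)·R·0.532.
R = 340.84/(0.532×0.763) = 839.67 t/h.
Recycle A = 0.237×839.67 = 199 t/h.
Combined feed P = 1679 + 199 = 1878 t/h.
Overhead U = P − R = 1878 − 839.67 = 1038.3 t/h.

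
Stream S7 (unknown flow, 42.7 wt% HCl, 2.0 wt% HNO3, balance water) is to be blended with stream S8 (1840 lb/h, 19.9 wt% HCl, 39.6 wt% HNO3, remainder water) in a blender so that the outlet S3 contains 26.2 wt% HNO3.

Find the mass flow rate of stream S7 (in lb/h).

1019 lb/h

Let S7 be the unknown flow. Total out = 1840 + S7.
HNO3 balance: 728.64 + 0.020·S7 = 0.262·(1840 + S7)
(0.020 − 0.262)·S7 = 0.262×1840 − 728.64 = -246.56
S7 = -246.56 / -0.242 = 1018.8 lb/h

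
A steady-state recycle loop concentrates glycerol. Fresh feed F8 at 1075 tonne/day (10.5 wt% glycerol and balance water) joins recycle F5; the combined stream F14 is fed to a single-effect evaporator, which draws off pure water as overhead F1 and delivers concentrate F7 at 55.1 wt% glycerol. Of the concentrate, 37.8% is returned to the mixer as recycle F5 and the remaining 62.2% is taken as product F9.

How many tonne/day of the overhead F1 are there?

870.1 tonne/day

Overall glycerol balance (none leaves overhead): glycerol in fresh feed = glycerol in product, i.e. 1075×0.105 = (1−0.378)·F7·0.551.
F7 = 112.88/(0.551×0.622) = 329.35 tonne/day.
Recycle F5 = 0.378×329.35 = 124.49 tonne/day.
Combined feed F14 = 1075 + 124.49 = 1199.5 tonne/day.
Overhead F1 = F14 − F7 = 1199.5 − 329.35 = 870.15 tonne/day.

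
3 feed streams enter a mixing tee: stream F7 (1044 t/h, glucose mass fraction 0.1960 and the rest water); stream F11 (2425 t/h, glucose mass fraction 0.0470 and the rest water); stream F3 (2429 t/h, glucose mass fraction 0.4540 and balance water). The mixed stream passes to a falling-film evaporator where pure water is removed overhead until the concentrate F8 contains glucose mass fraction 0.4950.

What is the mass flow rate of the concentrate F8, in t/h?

glucose entering = 1044×0.196 + 2425×0.047 + 2429×0.454 = 1421.4 t/h.
All glucose reports to F8, so F8 = 1421.4/0.495 = 2871.4 t/h.

2871 t/h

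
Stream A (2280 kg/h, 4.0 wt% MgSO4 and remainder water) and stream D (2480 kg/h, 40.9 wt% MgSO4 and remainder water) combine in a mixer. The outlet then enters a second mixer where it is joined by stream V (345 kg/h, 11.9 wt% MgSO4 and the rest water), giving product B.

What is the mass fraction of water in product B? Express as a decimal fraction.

0.775

Overall, product flow = 5105 kg/h.
water in = 2280×0.960 + 2480×0.591 + 345×0.881 = 3958.4 kg/h.
water fraction in B = 0.775.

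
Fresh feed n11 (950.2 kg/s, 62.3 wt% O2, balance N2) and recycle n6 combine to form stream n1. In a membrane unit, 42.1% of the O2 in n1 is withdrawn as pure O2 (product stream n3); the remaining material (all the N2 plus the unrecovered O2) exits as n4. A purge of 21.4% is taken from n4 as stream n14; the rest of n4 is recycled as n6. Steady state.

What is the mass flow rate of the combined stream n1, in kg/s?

N2 enters only via n11 and leaves only via the purge: 950.2×0.377 = 0.214×(N2 in n4), and the membrane unit passes all N2, so N2 in n1 = N2 in n4 = 1674 kg/s.
O2 in n1: m_A = 950.2×0.623 + (1−0.214)·(1−0.421)·m_A, so m_A = 591.97/0.5449 = 1086.4 kg/s.
n1 = 1086.4 + 1674 = 2760.3 kg/s.

2760 kg/s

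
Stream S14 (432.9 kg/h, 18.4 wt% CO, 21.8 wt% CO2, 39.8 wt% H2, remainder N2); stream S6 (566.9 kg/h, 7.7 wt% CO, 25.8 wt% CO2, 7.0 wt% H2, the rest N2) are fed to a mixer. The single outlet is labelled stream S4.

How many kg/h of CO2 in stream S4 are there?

CO2 out = CO2 in = 432.9×0.218 + 566.9×0.258 = 240.63 kg/h.

240.6 kg/h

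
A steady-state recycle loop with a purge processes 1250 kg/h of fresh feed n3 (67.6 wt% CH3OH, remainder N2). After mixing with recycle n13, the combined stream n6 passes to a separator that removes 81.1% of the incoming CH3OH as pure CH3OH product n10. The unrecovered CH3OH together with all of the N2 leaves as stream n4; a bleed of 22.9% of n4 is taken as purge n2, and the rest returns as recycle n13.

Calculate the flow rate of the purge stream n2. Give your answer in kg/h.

N2 enters only via n3 and leaves only via the purge: 1250×0.324 = 0.229×(N2 in n4), and the separator passes all N2, so N2 in n6 = N2 in n4 = 1768.6 kg/h.
CH3OH in n6: m_A = 1250×0.676 + (1−0.229)·(1−0.811)·m_A, so m_A = 845/0.8543 = 989.14 kg/h.
n4 = (1−0.811)×989.14 + 1768.6 = 1955.5 kg/h.
Purge n2 = 0.229×1955.5 = 447.81 kg/h.

447.8 kg/h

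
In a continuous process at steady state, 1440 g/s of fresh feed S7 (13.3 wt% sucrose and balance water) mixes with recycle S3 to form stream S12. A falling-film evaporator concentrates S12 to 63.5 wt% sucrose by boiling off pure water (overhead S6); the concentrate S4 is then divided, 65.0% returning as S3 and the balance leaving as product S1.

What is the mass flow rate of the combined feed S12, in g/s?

2000 g/s

Overall sucrose balance (none leaves overhead): sucrose in fresh feed = sucrose in product, i.e. 1440×0.133 = (1−0.650)·S4·0.635.
S4 = 191.52/(0.635×0.350) = 861.73 g/s.
Recycle S3 = 0.650×861.73 = 560.13 g/s.
Combined feed S12 = 1440 + 560.13 = 2000.1 g/s.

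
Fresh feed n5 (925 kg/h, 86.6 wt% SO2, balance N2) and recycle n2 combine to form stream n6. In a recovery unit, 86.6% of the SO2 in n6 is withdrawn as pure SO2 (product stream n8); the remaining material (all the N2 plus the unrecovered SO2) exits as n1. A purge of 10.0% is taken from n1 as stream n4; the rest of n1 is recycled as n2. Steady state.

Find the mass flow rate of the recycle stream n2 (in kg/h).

1225 kg/h

N2 enters only via n5 and leaves only via the purge: 925×0.134 = 0.100×(N2 in n1), and the recovery unit passes all N2, so N2 in n6 = N2 in n1 = 1239.5 kg/h.
SO2 in n6: m_A = 925×0.866 + (1−0.100)·(1−0.866)·m_A, so m_A = 801.05/0.8794 = 910.91 kg/h.
n1 = (1−0.866)×910.91 + 1239.5 = 1361.6 kg/h.
Recycle n2 = (1−0.100)×1361.6 = 1225.4 kg/h.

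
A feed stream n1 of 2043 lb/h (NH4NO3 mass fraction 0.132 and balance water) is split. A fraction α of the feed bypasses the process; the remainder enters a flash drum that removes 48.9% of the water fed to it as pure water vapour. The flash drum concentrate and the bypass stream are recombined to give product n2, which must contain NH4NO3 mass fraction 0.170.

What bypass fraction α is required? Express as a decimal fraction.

All 2043×0.132 = 269.68 lb/h of NH4NO3 reaches n2, so n2 = 269.68/0.170 = 1586.3 lb/h and vapour = 456.67 lb/h.
The evaporator receives (1−α)·2043 of feed at 0.868 water and removes 0.489 of that water:
0.489×0.868×(1−α)×2043 = 456.67
(1−α) = 456.67/867.16 = 0.5266;  α = 0.4734.

0.473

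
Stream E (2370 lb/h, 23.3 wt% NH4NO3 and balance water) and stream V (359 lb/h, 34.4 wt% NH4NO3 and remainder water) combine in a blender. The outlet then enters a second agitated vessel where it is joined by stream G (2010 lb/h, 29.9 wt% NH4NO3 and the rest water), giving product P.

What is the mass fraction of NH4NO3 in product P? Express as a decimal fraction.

0.2694

Overall, product flow = 4739 lb/h.
NH4NO3 in = 2370×0.233 + 359×0.344 + 2010×0.299 = 1276.7 lb/h.
NH4NO3 fraction in P = 0.2694.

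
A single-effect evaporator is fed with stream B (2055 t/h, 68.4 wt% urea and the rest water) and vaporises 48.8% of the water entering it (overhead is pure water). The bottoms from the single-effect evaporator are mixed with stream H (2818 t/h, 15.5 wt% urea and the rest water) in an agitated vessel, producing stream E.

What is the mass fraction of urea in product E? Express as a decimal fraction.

0.404

Vapour removed = 0.488×0.316×2055 = 316.9 t/h; concentrate = 1738.1 t/h.
urea reaching the mixer = 1405.6 (from concentrate) + 2818×0.155 = 1842.4 t/h.
Product flow = 1738.1 + 2818 = 4556.1 t/h; urea fraction = 0.404.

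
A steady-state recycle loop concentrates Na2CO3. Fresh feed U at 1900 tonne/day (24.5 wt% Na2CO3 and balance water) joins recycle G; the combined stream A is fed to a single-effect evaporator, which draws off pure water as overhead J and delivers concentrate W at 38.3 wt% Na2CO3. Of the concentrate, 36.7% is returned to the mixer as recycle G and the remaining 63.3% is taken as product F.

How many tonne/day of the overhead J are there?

684.6 tonne/day

Overall Na2CO3 balance (none leaves overhead): Na2CO3 in fresh feed = Na2CO3 in product, i.e. 1900×0.245 = (1−0.367)·W·0.383.
W = 465.5/(0.383×0.633) = 1920.1 tonne/day.
Recycle G = 0.367×1920.1 = 704.67 tonne/day.
Combined feed A = 1900 + 704.67 = 2604.7 tonne/day.
Overhead J = A − W = 2604.7 − 1920.1 = 684.6 tonne/day.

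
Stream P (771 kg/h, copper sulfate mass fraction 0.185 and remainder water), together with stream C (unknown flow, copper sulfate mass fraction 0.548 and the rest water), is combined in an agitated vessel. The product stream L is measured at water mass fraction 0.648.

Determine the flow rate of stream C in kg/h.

Let C be the unknown flow. Total out = 771 + C.
water balance: 628.37 + 0.452·C = 0.648·(771 + C)
(0.452 − 0.648)·C = 0.648×771 − 628.37 = -128.76
C = -128.76 / -0.196 = 656.92 kg/h

656.9 kg/h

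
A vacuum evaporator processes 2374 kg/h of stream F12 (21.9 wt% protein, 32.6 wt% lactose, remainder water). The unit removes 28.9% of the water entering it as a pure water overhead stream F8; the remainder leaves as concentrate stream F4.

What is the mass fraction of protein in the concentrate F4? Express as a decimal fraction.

0.252

protein is not removed: 2374×0.219 = 519.91 kg/h of protein enters F4.
water entering = 2374×0.455 = 1080.2 kg/h; overhead removed = 0.289×1080.2 = 312.17 kg/h.
Concentrate = 2374 − 312.17 = 2061.8 kg/h.
Mass fraction = 519.91/2061.8 = 0.252.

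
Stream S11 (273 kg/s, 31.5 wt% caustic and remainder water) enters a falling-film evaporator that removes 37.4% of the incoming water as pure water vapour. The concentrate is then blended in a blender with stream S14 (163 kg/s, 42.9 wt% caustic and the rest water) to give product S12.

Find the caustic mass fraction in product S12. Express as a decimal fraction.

0.4259

Vapour removed = 0.374×0.685×273 = 69.94 kg/s; concentrate = 203.06 kg/s.
caustic reaching the mixer = 85.995 (from concentrate) + 163×0.429 = 155.92 kg/s.
Product flow = 203.06 + 163 = 366.06 kg/s; caustic fraction = 0.4259.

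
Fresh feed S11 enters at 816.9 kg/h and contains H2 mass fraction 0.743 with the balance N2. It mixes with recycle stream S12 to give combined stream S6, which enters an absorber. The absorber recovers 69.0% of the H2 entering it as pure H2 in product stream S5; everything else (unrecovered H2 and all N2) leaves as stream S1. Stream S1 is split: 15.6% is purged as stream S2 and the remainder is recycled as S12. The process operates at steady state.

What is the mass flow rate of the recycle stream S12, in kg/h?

N2 enters only via S11 and leaves only via the purge: 816.9×0.257 = 0.156×(N2 in S1), and the absorber passes all N2, so N2 in S6 = N2 in S1 = 1345.8 kg/h.
H2 in S6: m_A = 816.9×0.743 + (1−0.156)·(1−0.690)·m_A, so m_A = 606.96/0.7384 = 822.03 kg/h.
S1 = (1−0.690)×822.03 + 1345.8 = 1600.6 kg/h.
Recycle S12 = (1−0.156)×1600.6 = 1350.9 kg/h.

1351 kg/h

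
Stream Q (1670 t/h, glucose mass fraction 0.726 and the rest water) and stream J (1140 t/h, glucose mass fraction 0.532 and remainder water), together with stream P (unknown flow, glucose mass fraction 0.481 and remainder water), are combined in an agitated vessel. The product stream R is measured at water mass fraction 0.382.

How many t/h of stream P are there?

600.9 t/h

Let P be the unknown flow. Total out = 2810 + P.
water balance: 991.1 + 0.519·P = 0.382·(2810 + P)
(0.519 − 0.382)·P = 0.382×2810 − 991.1 = 82.32
P = 82.32 / 0.137 = 600.88 t/h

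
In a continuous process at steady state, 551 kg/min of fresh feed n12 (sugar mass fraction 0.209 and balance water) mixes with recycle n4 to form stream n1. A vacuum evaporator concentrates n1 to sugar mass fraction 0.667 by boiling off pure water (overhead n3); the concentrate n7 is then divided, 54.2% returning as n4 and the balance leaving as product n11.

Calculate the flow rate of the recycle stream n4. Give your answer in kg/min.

Overall sugar balance (none leaves overhead): sugar in fresh feed = sugar in product, i.e. 551×0.209 = (1−0.542)·n7·0.667.
n7 = 115.16/(0.667×0.458) = 376.97 kg/min.
Recycle n4 = 0.542×376.97 = 204.32 kg/min.

204.3 kg/min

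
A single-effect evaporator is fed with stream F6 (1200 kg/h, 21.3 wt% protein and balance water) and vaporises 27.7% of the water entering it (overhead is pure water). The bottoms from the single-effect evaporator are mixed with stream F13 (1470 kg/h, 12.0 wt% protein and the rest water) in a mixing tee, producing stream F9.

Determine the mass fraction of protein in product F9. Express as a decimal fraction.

0.1794

Vapour removed = 0.277×0.787×1200 = 261.6 kg/h; concentrate = 938.4 kg/h.
protein reaching the mixer = 255.6 (from concentrate) + 1470×0.120 = 432 kg/h.
Product flow = 938.4 + 1470 = 2408.4 kg/h; protein fraction = 0.1794.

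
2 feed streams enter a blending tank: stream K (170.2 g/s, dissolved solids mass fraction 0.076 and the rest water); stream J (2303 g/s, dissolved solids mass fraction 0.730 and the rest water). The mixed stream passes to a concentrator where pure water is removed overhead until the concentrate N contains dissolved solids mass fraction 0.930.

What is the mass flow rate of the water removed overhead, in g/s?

651.6 g/s

dissolved solids entering = 170.2×0.076 + 2303×0.730 = 1694.1 g/s.
All dissolved solids reports to N, so N = 1694.1/0.930 = 1821.6 g/s.
Total feed = 2473.2 g/s; overhead = 2473.2 − 1821.6 = 651.56 g/s.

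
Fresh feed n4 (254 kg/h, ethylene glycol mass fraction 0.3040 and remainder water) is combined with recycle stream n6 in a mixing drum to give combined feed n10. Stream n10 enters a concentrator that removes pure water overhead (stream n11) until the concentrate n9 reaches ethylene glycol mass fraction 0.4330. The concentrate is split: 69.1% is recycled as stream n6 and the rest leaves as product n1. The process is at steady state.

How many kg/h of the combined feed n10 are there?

652.8 kg/h

Overall ethylene glycol balance (none leaves overhead): ethylene glycol in fresh feed = ethylene glycol in product, i.e. 254×0.304 = (1−0.691)·n9·0.433.
n9 = 77.216/(0.433×0.309) = 577.11 kg/h.
Recycle n6 = 0.691×577.11 = 398.79 kg/h.
Combined feed n10 = 254 + 398.79 = 652.79 kg/h.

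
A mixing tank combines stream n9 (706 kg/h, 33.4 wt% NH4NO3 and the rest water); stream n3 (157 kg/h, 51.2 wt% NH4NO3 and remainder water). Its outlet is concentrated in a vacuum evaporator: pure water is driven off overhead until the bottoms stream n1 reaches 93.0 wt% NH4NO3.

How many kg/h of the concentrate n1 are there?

340 kg/h

NH4NO3 entering = 706×0.334 + 157×0.512 = 316.19 kg/h.
All NH4NO3 reports to n1, so n1 = 316.19/0.930 = 339.99 kg/h.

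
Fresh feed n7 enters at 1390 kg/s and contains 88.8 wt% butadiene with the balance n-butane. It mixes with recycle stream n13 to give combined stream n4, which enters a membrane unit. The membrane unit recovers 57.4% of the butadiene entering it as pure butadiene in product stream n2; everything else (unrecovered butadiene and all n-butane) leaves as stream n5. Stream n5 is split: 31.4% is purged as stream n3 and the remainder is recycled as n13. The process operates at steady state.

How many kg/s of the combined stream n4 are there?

n-butane enters only via n7 and leaves only via the purge: 1390×0.112 = 0.314×(n-butane in n5), and the membrane unit passes all n-butane, so n-butane in n4 = n-butane in n5 = 495.8 kg/s.
butadiene in n4: m_A = 1390×0.888 + (1−0.314)·(1−0.574)·m_A, so m_A = 1234.3/0.7078 = 1744 kg/s.
n4 = 1744 + 495.8 = 2239.8 kg/s.

2240 kg/s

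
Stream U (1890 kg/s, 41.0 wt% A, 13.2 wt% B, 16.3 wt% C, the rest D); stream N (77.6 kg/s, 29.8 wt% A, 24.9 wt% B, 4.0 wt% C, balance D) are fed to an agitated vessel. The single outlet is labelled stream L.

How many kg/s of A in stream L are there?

A out = A in = 1890×0.410 + 77.6×0.298 = 798.02 kg/s.

798 kg/s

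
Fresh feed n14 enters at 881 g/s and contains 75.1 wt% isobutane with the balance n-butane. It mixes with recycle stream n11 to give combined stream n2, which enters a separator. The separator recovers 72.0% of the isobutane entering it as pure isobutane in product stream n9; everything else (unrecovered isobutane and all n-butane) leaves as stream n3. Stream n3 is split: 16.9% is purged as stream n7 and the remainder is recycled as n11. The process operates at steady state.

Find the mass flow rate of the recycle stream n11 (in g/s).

n-butane enters only via n14 and leaves only via the purge: 881×0.249 = 0.169×(n-butane in n3), and the separator passes all n-butane, so n-butane in n2 = n-butane in n3 = 1298 g/s.
isobutane in n2: m_A = 881×0.751 + (1−0.169)·(1−0.720)·m_A, so m_A = 661.63/0.7673 = 862.26 g/s.
n3 = (1−0.720)×862.26 + 1298 = 1539.5 g/s.
Recycle n11 = (1−0.169)×1539.5 = 1279.3 g/s.

1279 g/s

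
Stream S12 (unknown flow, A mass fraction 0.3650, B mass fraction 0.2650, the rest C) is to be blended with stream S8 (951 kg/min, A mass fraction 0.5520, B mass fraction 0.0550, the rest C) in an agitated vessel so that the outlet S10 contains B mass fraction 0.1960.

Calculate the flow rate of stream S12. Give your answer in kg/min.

1943 kg/min

Let S12 be the unknown flow. Total out = 951 + S12.
B balance: 52.305 + 0.265·S12 = 0.196·(951 + S12)
(0.265 − 0.196)·S12 = 0.196×951 − 52.305 = 134.09
S12 = 134.09 / 0.069 = 1943.3 kg/min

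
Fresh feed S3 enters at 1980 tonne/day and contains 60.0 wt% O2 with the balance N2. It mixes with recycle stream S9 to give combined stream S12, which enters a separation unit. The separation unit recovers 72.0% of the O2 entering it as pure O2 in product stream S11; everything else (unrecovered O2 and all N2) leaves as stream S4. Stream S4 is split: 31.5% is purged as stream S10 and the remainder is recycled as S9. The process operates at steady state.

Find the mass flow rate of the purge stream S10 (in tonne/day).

921.6 tonne/day

N2 enters only via S3 and leaves only via the purge: 1980×0.400 = 0.315×(N2 in S4), and the separation unit passes all N2, so N2 in S12 = N2 in S4 = 2514.3 tonne/day.
O2 in S12: m_A = 1980×0.600 + (1−0.315)·(1−0.720)·m_A, so m_A = 1188/0.8082 = 1469.9 tonne/day.
S4 = (1−0.720)×1469.9 + 2514.3 = 2925.9 tonne/day.
Purge S10 = 0.315×2925.9 = 921.65 tonne/day.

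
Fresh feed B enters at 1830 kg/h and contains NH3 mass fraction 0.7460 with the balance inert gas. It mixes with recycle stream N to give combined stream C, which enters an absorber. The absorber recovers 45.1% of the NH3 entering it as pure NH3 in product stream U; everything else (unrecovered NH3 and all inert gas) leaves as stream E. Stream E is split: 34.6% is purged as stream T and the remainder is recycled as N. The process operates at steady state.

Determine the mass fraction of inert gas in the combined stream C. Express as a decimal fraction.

inert gas enters only via B and leaves only via the purge: 1830×0.254 = 0.346×(inert gas in E), and the absorber passes all inert gas, so inert gas in C = inert gas in E = 1343.4 kg/h.
NH3 in C: m_A = 1830×0.746 + (1−0.346)·(1−0.451)·m_A, so m_A = 1365.2/0.6410 = 2129.9 kg/h.
C = 2129.9 + 1343.4 = 3473.3 kg/h.
inert gas fraction in C = 1343.4/3473.3 = 0.3868.

0.3868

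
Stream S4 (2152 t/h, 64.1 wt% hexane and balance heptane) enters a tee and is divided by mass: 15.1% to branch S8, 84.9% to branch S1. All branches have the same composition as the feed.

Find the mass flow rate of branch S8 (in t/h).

Branch S8 flow = 0.151×2152 = 324.95 t/h.

325 t/h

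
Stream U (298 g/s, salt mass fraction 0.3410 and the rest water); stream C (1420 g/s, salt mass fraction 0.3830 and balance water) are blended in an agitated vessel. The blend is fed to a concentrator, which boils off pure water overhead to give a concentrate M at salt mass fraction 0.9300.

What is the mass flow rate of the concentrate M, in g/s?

694.1 g/s

salt entering = 298×0.341 + 1420×0.383 = 645.48 g/s.
All salt reports to M, so M = 645.48/0.930 = 694.06 g/s.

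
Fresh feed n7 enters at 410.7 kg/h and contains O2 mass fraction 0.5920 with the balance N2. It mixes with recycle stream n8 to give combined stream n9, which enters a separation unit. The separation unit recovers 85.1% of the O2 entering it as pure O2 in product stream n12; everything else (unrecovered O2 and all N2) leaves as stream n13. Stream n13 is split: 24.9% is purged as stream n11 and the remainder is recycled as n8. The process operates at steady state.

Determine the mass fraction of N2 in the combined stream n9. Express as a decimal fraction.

0.7108

N2 enters only via n7 and leaves only via the purge: 410.7×0.408 = 0.249×(N2 in n13), and the separation unit passes all N2, so N2 in n9 = N2 in n13 = 672.95 kg/h.
O2 in n9: m_A = 410.7×0.592 + (1−0.249)·(1−0.851)·m_A, so m_A = 243.13/0.8881 = 273.77 kg/h.
n9 = 273.77 + 672.95 = 946.72 kg/h.
N2 fraction in n9 = 672.95/946.72 = 0.7108.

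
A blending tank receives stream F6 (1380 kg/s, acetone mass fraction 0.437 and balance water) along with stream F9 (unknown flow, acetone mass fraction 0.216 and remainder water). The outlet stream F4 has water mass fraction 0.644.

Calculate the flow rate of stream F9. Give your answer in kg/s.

798.4 kg/s

Let F9 be the unknown flow. Total out = 1380 + F9.
water balance: 776.94 + 0.784·F9 = 0.644·(1380 + F9)
(0.784 − 0.644)·F9 = 0.644×1380 − 776.94 = 111.78
F9 = 111.78 / 0.140 = 798.43 kg/s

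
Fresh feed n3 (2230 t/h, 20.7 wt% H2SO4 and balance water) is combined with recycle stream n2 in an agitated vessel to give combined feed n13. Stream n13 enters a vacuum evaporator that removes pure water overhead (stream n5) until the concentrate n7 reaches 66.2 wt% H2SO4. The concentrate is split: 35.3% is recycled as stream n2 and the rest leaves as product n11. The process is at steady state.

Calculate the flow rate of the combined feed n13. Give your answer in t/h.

Overall H2SO4 balance (none leaves overhead): H2SO4 in fresh feed = H2SO4 in product, i.e. 2230×0.207 = (1−0.353)·n7·0.662.
n7 = 461.61/(0.662×0.647) = 1077.7 t/h.
Recycle n2 = 0.353×1077.7 = 380.44 t/h.
Combined feed n13 = 2230 + 380.44 = 2610.4 t/h.

2610 t/h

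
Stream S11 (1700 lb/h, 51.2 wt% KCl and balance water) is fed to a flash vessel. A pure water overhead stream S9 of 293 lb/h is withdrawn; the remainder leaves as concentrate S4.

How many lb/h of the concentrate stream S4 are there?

Concentrate = 1700 − 293 = 1407 lb/h.

1407 lb/h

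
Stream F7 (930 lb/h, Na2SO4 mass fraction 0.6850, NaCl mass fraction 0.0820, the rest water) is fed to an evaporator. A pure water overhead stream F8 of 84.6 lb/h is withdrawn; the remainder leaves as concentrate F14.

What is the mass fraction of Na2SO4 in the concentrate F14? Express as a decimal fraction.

Na2SO4 is not removed: 930×0.685 = 637.05 lb/h of Na2SO4 enters F14.
Concentrate = 930 − 84.6 = 845.4 lb/h.
Mass fraction = 637.05/845.4 = 0.7535.

0.7535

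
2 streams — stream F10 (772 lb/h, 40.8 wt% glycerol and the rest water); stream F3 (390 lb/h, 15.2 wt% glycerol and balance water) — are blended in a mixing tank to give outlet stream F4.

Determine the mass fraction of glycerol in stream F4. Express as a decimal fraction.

0.322

Total flow out = 772 + 390 = 1162 lb/h.
glycerol in = 772×0.408 + 390×0.152 = 374.26 lb/h.
glycerol mass fraction in F4 = 374.26/1162 = 0.322.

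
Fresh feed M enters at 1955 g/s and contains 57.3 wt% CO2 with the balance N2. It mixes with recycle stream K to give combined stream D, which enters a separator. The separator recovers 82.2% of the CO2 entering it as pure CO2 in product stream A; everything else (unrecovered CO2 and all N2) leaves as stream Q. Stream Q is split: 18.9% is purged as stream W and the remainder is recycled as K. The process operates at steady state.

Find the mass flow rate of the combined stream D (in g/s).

N2 enters only via M and leaves only via the purge: 1955×0.427 = 0.189×(N2 in Q), and the separator passes all N2, so N2 in D = N2 in Q = 4416.9 g/s.
CO2 in D: m_A = 1955×0.573 + (1−0.189)·(1−0.822)·m_A, so m_A = 1120.2/0.8556 = 1309.2 g/s.
D = 1309.2 + 4416.9 = 5726.1 g/s.

5726 g/s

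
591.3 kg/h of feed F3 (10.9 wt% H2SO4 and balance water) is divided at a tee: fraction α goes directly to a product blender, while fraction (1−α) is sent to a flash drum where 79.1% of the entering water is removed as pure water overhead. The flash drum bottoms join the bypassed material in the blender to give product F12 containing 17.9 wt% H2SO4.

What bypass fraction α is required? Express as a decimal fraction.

0.445

All 591.3×0.109 = 64.452 kg/h of H2SO4 reaches F12, so F12 = 64.452/0.179 = 360.07 kg/h and vapour = 231.23 kg/h.
The evaporator receives (1−α)·591.3 of feed at 0.891 water and removes 0.791 of that water:
0.791×0.891×(1−α)×591.3 = 231.23
(1−α) = 231.23/416.74 = 0.5549;  α = 0.4451.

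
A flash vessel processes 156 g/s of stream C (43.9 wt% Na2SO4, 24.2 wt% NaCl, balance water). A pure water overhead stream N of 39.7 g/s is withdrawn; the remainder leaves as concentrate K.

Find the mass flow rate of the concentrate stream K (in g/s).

Concentrate = 156 − 39.7 = 116.3 g/s.

116.3 g/s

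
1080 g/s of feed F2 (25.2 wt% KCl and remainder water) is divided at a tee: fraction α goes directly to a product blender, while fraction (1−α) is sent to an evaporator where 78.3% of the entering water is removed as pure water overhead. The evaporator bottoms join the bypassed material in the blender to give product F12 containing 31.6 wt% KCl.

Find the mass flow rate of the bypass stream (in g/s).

All 1080×0.252 = 272.16 g/s of KCl reaches F12, so F12 = 272.16/0.316 = 861.27 g/s and vapour = 218.73 g/s.
The evaporator receives (1−α)·1080 of feed at 0.748 water and removes 0.783 of that water:
0.783×0.748×(1−α)×1080 = 218.73
(1−α) = 218.73/632.54 = 0.3458;  α = 0.6542.
Bypass flow = 0.6542×1080 = 706.53 g/s.

706.5 g/s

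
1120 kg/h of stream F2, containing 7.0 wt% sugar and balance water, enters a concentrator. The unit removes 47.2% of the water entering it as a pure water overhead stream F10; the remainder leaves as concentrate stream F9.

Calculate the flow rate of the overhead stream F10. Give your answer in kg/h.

491.6 kg/h

water entering = 1120×0.930 = 1041.6 kg/h; overhead removed = 0.472×1041.6 = 491.64 kg/h.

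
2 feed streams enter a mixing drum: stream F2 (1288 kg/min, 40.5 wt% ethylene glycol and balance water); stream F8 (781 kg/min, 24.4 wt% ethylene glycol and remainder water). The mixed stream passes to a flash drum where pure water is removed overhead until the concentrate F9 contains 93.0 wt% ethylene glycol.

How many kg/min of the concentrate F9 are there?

ethylene glycol entering = 1288×0.405 + 781×0.244 = 712.2 kg/min.
All ethylene glycol reports to F9, so F9 = 712.2/0.930 = 765.81 kg/min.

765.8 kg/min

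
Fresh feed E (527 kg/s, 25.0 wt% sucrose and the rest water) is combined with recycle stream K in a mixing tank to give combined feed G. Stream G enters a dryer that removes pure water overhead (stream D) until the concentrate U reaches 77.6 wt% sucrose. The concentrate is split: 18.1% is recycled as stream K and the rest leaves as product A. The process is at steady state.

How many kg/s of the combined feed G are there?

564.5 kg/s

Overall sucrose balance (none leaves overhead): sucrose in fresh feed = sucrose in product, i.e. 527×0.250 = (1−0.181)·U·0.776.
U = 131.75/(0.776×0.819) = 207.3 kg/s.
Recycle K = 0.181×207.3 = 37.522 kg/s.
Combined feed G = 527 + 37.522 = 564.52 kg/s.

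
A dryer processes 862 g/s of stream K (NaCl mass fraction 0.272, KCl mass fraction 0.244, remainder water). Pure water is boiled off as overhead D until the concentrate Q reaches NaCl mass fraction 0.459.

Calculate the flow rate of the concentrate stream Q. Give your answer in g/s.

510.8 g/s

NaCl is conserved: 862×0.272 = 234.46 g/s all reports to the concentrate.
Concentrate = 234.46/(target fraction) = 510.81 g/s.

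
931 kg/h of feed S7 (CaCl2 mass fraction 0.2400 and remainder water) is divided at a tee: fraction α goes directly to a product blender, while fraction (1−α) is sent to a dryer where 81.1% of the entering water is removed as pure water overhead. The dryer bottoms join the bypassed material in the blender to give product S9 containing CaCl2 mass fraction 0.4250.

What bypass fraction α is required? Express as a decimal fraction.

0.294

All 931×0.240 = 223.44 kg/h of CaCl2 reaches S9, so S9 = 223.44/0.425 = 525.74 kg/h and vapour = 405.26 kg/h.
The evaporator receives (1−α)·931 of feed at 0.760 water and removes 0.811 of that water:
0.811×0.760×(1−α)×931 = 405.26
(1−α) = 405.26/573.83 = 0.7062;  α = 0.2938.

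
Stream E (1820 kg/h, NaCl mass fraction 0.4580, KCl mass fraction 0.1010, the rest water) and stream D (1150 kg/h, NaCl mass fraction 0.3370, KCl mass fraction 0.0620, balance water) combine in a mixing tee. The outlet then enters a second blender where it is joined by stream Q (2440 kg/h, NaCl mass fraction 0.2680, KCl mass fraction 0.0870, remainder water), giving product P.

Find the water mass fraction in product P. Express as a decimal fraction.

0.5670

Overall, product flow = 5410 kg/h.
water in = 1820×0.441 + 1150×0.601 + 2440×0.645 = 3067.6 kg/h.
water fraction in P = 0.5670.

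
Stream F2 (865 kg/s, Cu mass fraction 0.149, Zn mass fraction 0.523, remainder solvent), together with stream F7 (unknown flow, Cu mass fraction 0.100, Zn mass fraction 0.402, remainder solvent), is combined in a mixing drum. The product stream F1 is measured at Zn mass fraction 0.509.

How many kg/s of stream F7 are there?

Let F7 be the unknown flow. Total out = 865 + F7.
Zn balance: 452.4 + 0.402·F7 = 0.509·(865 + F7)
(0.402 − 0.509)·F7 = 0.509×865 − 452.4 = -12.11
F7 = -12.11 / -0.107 = 113.18 kg/s

113.2 kg/s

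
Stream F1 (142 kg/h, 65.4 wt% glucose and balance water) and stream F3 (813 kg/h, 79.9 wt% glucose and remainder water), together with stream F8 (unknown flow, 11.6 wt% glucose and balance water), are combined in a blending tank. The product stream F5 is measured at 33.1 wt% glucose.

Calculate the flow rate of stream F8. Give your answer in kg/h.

Let F8 be the unknown flow. Total out = 955 + F8.
glucose balance: 742.46 + 0.116·F8 = 0.331·(955 + F8)
(0.116 − 0.331)·F8 = 0.331×955 − 742.46 = -426.35
F8 = -426.35 / -0.215 = 1983 kg/h

1983 kg/h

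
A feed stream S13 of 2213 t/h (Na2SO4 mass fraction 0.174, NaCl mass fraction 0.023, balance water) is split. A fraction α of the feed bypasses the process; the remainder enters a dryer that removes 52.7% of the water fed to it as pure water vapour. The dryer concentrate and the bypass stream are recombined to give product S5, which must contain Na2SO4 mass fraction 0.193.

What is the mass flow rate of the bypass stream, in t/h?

All 2213×0.174 = 385.06 t/h of Na2SO4 reaches S5, so S5 = 385.06/0.193 = 1995.1 t/h and vapour = 217.86 t/h.
The evaporator receives (1−α)·2213 of feed at 0.803 water and removes 0.527 of that water:
0.527×0.803×(1−α)×2213 = 217.86
(1−α) = 217.86/936.5 = 0.2326;  α = 0.7674.
Bypass flow = 0.7674×2213 = 1698.2 t/h.

1698 t/h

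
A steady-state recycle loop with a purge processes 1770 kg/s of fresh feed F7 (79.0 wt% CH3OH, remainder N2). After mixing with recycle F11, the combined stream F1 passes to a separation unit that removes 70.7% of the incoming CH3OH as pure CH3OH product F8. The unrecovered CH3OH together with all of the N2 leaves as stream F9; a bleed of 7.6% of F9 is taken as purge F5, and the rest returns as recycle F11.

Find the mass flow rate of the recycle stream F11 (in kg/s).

N2 enters only via F7 and leaves only via the purge: 1770×0.210 = 0.076×(N2 in F9), and the separation unit passes all N2, so N2 in F1 = N2 in F9 = 4890.8 kg/s.
CH3OH in F1: m_A = 1770×0.790 + (1−0.076)·(1−0.707)·m_A, so m_A = 1398.3/0.7293 = 1917.4 kg/s.
F9 = (1−0.707)×1917.4 + 4890.8 = 5452.6 kg/s.
Recycle F11 = (1−0.076)×5452.6 = 5038.2 kg/s.

5038 kg/s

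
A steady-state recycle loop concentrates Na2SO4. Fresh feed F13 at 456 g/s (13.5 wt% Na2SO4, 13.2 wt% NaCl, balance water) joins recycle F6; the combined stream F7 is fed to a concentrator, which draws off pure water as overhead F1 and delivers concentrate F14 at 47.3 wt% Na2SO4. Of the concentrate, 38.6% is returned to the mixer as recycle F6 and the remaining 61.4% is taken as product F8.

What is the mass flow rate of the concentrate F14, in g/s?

212 g/s

Overall Na2SO4 balance (none leaves overhead): Na2SO4 in fresh feed = Na2SO4 in product, i.e. 456×0.135 = (1−0.386)·F14·0.473.
F14 = 61.56/(0.473×0.614) = 211.97 g/s.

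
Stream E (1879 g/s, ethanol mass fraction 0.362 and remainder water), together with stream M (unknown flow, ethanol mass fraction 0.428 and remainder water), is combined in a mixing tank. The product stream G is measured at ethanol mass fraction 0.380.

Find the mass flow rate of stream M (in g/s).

704.6 g/s

Let M be the unknown flow. Total out = 1879 + M.
ethanol balance: 680.2 + 0.428·M = 0.380·(1879 + M)
(0.428 − 0.380)·M = 0.380×1879 − 680.2 = 33.822
M = 33.822 / 0.048 = 704.63 g/s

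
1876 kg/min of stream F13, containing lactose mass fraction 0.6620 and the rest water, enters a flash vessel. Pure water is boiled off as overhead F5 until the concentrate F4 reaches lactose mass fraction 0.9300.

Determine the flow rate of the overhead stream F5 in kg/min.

lactose is conserved: 1876×0.662 = 1241.9 kg/min all reports to the concentrate.
Concentrate = 1241.9/(target fraction) = 1335.4 kg/min.
Overhead = 1876 − 1335.4 = 540.61 kg/min.

540.6 kg/min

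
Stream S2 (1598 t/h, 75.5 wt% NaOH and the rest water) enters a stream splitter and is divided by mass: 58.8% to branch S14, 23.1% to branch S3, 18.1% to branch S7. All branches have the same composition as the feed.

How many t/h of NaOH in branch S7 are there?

218.4 t/h

Branch S7 total = 0.181×1598 = 289.24 t/h.
NaOH in S7 = 0.755×289.24 = 218.37 t/h.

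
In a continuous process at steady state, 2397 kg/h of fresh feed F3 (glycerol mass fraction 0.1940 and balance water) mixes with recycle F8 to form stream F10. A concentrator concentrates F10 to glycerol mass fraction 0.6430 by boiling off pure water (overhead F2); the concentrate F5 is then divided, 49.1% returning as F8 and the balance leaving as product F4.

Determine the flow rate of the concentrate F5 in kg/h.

1421 kg/h

Overall glycerol balance (none leaves overhead): glycerol in fresh feed = glycerol in product, i.e. 2397×0.194 = (1−0.491)·F5·0.643.
F5 = 465.02/(0.643×0.509) = 1420.8 kg/h.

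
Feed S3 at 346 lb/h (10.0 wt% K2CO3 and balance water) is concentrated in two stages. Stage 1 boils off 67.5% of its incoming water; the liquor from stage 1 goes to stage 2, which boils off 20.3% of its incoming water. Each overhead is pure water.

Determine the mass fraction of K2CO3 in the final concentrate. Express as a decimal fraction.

0.300

water in feed = 346×0.900 = 311.4 lb/h.
After stage 1: water left = (1−0.675)×311.4 = 101.2; stream total = 135.8 lb/h.
After stage 2: water left = (1−0.203)×101.2 = 80.66; final concentrate = 115.26 lb/h.
K2CO3 fraction = 34.6/115.26 = 0.300.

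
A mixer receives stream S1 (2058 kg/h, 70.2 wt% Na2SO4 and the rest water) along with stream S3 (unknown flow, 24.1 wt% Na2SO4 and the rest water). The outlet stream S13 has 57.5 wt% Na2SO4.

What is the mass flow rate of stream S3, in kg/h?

782.5 kg/h

Let S3 be the unknown flow. Total out = 2058 + S3.
Na2SO4 balance: 1444.7 + 0.241·S3 = 0.575·(2058 + S3)
(0.241 − 0.575)·S3 = 0.575×2058 − 1444.7 = -261.37
S3 = -261.37 / -0.334 = 782.53 kg/h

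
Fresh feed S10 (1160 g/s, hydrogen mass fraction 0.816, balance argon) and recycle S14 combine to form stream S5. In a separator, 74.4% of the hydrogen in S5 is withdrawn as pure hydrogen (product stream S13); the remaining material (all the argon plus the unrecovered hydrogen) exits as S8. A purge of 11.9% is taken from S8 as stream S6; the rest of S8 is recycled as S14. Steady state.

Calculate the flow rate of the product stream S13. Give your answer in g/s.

909.3 g/s

hydrogen in S5: m_A = 1160×0.816 + (1−0.119)·(1−0.744)·m_A, so m_A = 946.56/0.7745 = 1222.2 g/s.
Product S13 = 0.744×1222.2 = 909.33 g/s.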